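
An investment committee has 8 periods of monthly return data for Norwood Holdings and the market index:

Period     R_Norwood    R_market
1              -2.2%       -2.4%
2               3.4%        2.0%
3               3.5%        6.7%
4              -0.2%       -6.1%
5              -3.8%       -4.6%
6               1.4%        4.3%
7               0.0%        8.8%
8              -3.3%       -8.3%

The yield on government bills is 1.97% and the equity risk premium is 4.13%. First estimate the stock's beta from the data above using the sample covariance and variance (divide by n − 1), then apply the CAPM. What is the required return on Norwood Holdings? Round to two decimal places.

3.27%

Mean R_i = (-2.2 + 3.4 + 3.5 − 0.2 − 3.8 + 1.4 + 0.0 − 3.3) / 8 = -0.1500%
Mean R_m = (-2.4 + 2.0 + 6.7 − 6.1 − 4.6 + 4.3 + 8.8 − 8.3) / 8 = 0.0500%
Σ(R_i − R̄_i)(R_m − R̄_m) = 87.7000  ⇒  Cov = 87.7000 / 7 = 12.5286
Σ(R_m − R̄_m)² = 277.8200  ⇒  Var(R_m) = 277.8200 / 7 = 39.6886
β = Cov / Var(R_m) = 12.5286 / 39.6886 = 0.3157
E(R) = R_f + β × MRP = 1.97% + 0.3157 × 4.13% = 3.27%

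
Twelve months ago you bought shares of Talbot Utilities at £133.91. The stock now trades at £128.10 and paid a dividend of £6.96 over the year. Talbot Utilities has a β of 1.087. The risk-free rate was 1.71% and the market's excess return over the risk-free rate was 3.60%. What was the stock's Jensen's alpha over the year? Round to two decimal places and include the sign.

Realised HPR = (P1 + D1 − P0) / P0 = (128.10 + 6.96 − 133.91) / 133.91 = 1.15 / 133.91 = 0.8588%
CAPM required = R_f + β·MRP = 1.71% + 1.087 × 3.60% = 5.62320%
α = realised − required = 0.8588% − 5.62320% = -4.76%

-4.76%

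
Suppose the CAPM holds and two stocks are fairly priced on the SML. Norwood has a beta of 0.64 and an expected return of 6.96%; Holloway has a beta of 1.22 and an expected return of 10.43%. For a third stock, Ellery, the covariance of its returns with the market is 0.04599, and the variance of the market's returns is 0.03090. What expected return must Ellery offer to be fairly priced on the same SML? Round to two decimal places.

MRP = (10.43% − 6.96%) / (1.22 − 0.64) = 5.9828%
R_f = 6.96% − 0.64 × 5.9828% = 3.1310%
β_Ellery = Cov / Var(R_m) = 0.04599 / 0.03090 = 1.4883
E(R_Ellery) = R_f + β × MRP = 3.1310% + 1.4883 × 5.9828% = 12.04%

12.04%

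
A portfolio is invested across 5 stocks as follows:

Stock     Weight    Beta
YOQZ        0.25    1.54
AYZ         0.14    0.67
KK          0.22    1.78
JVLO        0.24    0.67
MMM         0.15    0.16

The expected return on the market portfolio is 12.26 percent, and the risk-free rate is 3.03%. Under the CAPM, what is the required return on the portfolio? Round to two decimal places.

12.77%

β_P = Σ w_i β_i = 0.25×1.54 + 0.14×0.67 + 0.22×1.78 + 0.24×0.67 + 0.15×0.16 = 1.0552
MRP = 12.26% − 3.03% = 9.23%
E(R_P) = R_f + β_P × MRP = 3.03% + 1.0552 × 9.23% = 12.77%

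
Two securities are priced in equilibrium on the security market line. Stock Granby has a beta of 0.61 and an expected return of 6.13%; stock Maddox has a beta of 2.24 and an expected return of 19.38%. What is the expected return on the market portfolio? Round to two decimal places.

9.30%

Both satisfy E(R) = R_f + β·MRP, so the slope of the SML is
MRP = (19.38% − 6.13%) / (2.24 − 0.61) = 13.25% / 1.63 = 8.1288%
R_f = E(R_Granby) − β_Granby·MRP = 6.13% − 0.61 × 8.1288% = 1.1714%
E(R_m) = R_f + MRP = 1.1714% + 8.1288% = 9.30%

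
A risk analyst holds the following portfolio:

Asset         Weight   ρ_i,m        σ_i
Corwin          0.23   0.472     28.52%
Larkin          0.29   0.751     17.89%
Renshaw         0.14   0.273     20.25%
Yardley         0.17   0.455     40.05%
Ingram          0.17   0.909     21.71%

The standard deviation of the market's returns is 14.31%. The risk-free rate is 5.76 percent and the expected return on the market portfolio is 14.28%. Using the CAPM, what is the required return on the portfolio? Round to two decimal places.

14.23%

β_Corwin = 0.472 × 28.52% / 14.31% = 0.9407
β_Larkin = 0.751 × 17.89% / 14.31% = 0.9389
β_Renshaw = 0.273 × 20.25% / 14.31% = 0.3863
β_Yardley = 0.455 × 40.05% / 14.31% = 1.2734
β_Ingram = 0.909 × 21.71% / 14.31% = 1.3791
β_P = Σ w_i β_i = 0.23×0.9407 + 0.29×0.9389 + 0.14×0.3863 + 0.17×1.2734 + 0.17×1.3791 = 0.9936
MRP = 14.28% − 5.76% = 8.52%
E(R_P) = R_f + β_P × MRP = 5.76% + 0.9936 × 8.52% = 14.23%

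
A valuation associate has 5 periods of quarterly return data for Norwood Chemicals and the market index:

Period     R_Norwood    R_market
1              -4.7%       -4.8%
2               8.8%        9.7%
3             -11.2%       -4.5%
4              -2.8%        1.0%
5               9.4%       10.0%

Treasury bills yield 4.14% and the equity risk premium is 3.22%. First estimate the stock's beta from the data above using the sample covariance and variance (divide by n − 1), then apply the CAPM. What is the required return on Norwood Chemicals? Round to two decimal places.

Mean R_i = (-4.7 + 8.8 − 11.2 − 2.8 + 9.4) / 5 = -0.1000%
Mean R_m = (-4.8 + 9.7 − 4.5 + 1.0 + 10.0) / 5 = 2.2800%
Σ(R_i − R̄_i)(R_m − R̄_m) = 250.6600  ⇒  Cov = 250.6600 / 4 = 62.6650
Σ(R_m − R̄_m)² = 212.3880  ⇒  Var(R_m) = 212.3880 / 4 = 53.0970
β = Cov / Var(R_m) = 62.6650 / 53.0970 = 1.1802
E(R) = R_f + β × MRP = 4.14% + 1.1802 × 3.22% = 7.94%

7.94%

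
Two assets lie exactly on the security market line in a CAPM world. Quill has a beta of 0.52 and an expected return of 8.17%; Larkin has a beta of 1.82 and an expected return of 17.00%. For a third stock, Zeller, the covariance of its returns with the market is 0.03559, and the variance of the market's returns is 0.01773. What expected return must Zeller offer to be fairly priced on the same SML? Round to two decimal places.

MRP = (17.00% − 8.17%) / (1.82 − 0.52) = 6.7923%
R_f = 8.17% − 0.52 × 6.7923% = 4.6380%
β_Zeller = Cov / Var(R_m) = 0.03559 / 0.01773 = 2.0073
E(R_Zeller) = R_f + β × MRP = 4.6380% + 2.0073 × 6.7923% = 18.27%

18.27%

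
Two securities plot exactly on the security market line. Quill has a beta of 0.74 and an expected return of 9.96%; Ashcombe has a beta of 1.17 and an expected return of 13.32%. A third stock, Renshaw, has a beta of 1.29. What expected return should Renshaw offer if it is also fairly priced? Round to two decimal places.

MRP (SML slope) = (13.32% − 9.96%) / (1.17 − 0.74) = 3.36% / 0.43 = 7.8140%
R_f (intercept) = 9.96% − 0.74 × 7.8140% = 4.1776%
E(R_Renshaw) = R_f + β × MRP = 4.1776% + 1.29 × 7.8140% = 14.26%

14.26%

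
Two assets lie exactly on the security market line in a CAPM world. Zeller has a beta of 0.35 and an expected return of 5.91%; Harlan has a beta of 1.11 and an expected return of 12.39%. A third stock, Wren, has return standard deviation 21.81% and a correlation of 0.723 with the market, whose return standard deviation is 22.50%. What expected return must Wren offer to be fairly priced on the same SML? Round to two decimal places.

8.90%

MRP = (12.39% − 5.91%) / (1.11 − 0.35) = 8.5263%
R_f = 5.91% − 0.35 × 8.5263% = 2.9258%
β_Wren = ρ·σ_i/σ_m = 0.723 × 21.81 / 22.50 = 0.7008
E(R_Wren) = R_f + β × MRP = 2.9258% + 0.7008 × 8.5263% = 8.90%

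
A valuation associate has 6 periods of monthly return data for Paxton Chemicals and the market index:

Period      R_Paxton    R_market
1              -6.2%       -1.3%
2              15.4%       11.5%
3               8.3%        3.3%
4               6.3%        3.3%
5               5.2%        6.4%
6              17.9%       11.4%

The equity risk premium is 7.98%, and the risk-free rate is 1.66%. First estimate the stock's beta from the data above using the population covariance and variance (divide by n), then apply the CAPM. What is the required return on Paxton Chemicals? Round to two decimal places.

14.23%

Mean R_i = (-6.2 + 15.4 + 8.3 + 6.3 + 5.2 + 17.9) / 6 = 7.8167%
Mean R_m = (-1.3 + 11.5 + 3.3 + 3.3 + 6.4 + 11.4) / 6 = 5.7667%
Σ(R_i − R̄_i)(R_m − R̄_m) = 200.2233  ⇒  Cov = 200.2233 / 6 = 33.3706
Σ(R_m − R̄_m)² = 127.1133  ⇒  Var(R_m) = 127.1133 / 6 = 21.1856
β = Cov / Var(R_m) = 33.3706 / 21.1856 = 1.5752
E(R) = R_f + β × MRP = 1.66% + 1.5752 × 7.98% = 14.23%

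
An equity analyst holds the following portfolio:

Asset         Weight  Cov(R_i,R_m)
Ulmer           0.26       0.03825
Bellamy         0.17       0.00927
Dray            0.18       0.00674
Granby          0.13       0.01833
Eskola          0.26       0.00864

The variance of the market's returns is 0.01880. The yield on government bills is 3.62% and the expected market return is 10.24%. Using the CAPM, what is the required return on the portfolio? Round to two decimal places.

9.73%

β_Ulmer = 0.03825 / 0.01880 = 2.0346
β_Bellamy = 0.00927 / 0.01880 = 0.4931
β_Dray = 0.00674 / 0.01880 = 0.3585
β_Granby = 0.01833 / 0.01880 = 0.9750
β_Eskola = 0.00864 / 0.01880 = 0.4596
β_P = Σ w_i β_i = 0.26×2.0346 + 0.17×0.4931 + 0.18×0.3585 + 0.13×0.9750 + 0.26×0.4596 = 0.9236
MRP = 10.24% − 3.62% = 6.62%
E(R_P) = R_f + β_P × MRP = 3.62% + 0.9236 × 6.62% = 9.73%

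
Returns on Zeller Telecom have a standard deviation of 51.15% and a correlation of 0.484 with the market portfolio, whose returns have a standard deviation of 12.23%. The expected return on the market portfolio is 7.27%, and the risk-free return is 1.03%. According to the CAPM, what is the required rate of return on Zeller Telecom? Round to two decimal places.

β = ρ × σ_i / σ_m = 0.484 × 51.15% / 12.23% = 2.0243
MRP = 7.27% − 1.03% = 6.24%
E(R) = 1.03% + 2.0243 × 6.24% = 13.66%

13.66%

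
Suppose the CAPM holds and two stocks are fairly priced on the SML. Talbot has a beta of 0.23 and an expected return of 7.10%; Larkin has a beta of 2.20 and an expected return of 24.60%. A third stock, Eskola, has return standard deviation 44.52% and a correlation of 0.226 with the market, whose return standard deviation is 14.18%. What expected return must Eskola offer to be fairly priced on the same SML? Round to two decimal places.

11.36%

MRP = (24.60% − 7.10%) / (2.20 − 0.23) = 8.8832%
R_f = 7.10% − 0.23 × 8.8832% = 5.0569%
β_Eskola = ρ·σ_i/σ_m = 0.226 × 44.52 / 14.18 = 0.7096
E(R_Eskola) = R_f + β × MRP = 5.0569% + 0.7096 × 8.8832% = 11.36%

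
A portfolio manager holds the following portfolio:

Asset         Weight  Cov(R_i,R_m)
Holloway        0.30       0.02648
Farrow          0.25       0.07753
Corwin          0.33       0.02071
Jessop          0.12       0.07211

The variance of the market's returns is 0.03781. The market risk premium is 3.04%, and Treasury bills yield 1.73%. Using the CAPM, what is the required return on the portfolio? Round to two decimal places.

β_Holloway = 0.02648 / 0.03781 = 0.7003
β_Farrow = 0.07753 / 0.03781 = 2.0505
β_Corwin = 0.02071 / 0.03781 = 0.5477
β_Jessop = 0.07211 / 0.03781 = 1.9072
β_P = Σ w_i β_i = 0.30×0.7003 + 0.25×2.0505 + 0.33×0.5477 + 0.12×1.9072 = 1.1323
E(R_P) = R_f + β_P × MRP = 1.73% + 1.1323 × 3.04% = 5.17%

5.17%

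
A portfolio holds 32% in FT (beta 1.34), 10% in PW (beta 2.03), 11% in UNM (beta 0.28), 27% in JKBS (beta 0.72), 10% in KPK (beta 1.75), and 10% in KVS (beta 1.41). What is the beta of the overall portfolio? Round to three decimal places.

β_P = Σ w_i β_i = 0.32×1.34 + 0.10×2.03 + 0.11×0.28 + 0.27×0.72 + 0.10×1.75 + 0.10×1.41 = 1.1730

1.173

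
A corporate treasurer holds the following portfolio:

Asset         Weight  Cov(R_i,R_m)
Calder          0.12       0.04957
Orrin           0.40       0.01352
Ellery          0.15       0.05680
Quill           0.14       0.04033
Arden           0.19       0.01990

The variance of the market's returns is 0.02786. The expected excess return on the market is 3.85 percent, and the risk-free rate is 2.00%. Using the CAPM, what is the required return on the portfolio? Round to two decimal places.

β_Calder = 0.04957 / 0.02786 = 1.7793
β_Orrin = 0.01352 / 0.02786 = 0.4853
β_Ellery = 0.05680 / 0.02786 = 2.0388
β_Quill = 0.04033 / 0.02786 = 1.4476
β_Arden = 0.01990 / 0.02786 = 0.7143
β_P = Σ w_i β_i = 0.12×1.7793 + 0.40×0.4853 + 0.15×2.0388 + 0.14×1.4476 + 0.19×0.7143 = 1.0518
E(R_P) = R_f + β_P × MRP = 2.00% + 1.0518 × 3.85% = 6.05%

6.05%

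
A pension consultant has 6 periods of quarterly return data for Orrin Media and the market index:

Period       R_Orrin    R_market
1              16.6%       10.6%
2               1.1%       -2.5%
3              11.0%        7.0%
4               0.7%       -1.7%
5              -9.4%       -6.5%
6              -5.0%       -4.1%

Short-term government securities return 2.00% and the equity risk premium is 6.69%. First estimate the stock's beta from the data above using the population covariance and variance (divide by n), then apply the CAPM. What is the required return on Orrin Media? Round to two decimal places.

Mean R_i = (16.6 + 1.1 + 11.0 + 0.7 − 9.4 − 5.0) / 6 = 2.5000%
Mean R_m = (10.6 − 2.5 + 7.0 − 1.7 − 6.5 − 4.1) / 6 = 0.4667%
Σ(R_i − R̄_i)(R_m − R̄_m) = 323.6200  ⇒  Cov = 323.6200 / 6 = 53.9367
Σ(R_m − R̄_m)² = 228.2533  ⇒  Var(R_m) = 228.2533 / 6 = 38.0422
β = Cov / Var(R_m) = 53.9367 / 38.0422 = 1.4178
E(R) = R_f + β × MRP = 2.00% + 1.4178 × 6.69% = 11.49%

11.49%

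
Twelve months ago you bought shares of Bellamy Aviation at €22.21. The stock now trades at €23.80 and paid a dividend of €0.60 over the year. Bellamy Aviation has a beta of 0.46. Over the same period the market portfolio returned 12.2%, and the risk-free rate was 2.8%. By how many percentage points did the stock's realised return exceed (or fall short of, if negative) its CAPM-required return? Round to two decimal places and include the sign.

Realised HPR = (P1 + D1 − P0) / P0 = (23.80 + 0.60 − 22.21) / 22.21 = 2.19 / 22.21 = 9.8604%
MRP = 12.2% − 2.8% = 9.40%
CAPM required = R_f + β·MRP = 2.8% + 0.46 × 9.4% = 7.1240%
α = realised − required = 9.8604% − 7.1240% = +2.74%

+2.74%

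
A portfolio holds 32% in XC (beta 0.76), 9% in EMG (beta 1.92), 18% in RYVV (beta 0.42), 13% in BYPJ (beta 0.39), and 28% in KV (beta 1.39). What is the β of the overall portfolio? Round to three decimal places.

0.932

β_P = Σ w_i β_i = 0.32×0.76 + 0.09×1.92 + 0.18×0.42 + 0.13×0.39 + 0.28×1.39 = 0.9315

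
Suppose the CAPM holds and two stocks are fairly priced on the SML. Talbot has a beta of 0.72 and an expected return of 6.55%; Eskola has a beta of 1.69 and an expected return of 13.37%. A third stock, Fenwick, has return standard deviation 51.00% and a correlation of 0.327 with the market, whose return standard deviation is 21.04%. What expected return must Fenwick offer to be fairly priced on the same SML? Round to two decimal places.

7.06%

MRP = (13.37% − 6.55%) / (1.69 − 0.72) = 7.0309%
R_f = 6.55% − 0.72 × 7.0309% = 1.4878%
β_Fenwick = ρ·σ_i/σ_m = 0.327 × 51.00 / 21.04 = 0.7926
E(R_Fenwick) = R_f + β × MRP = 1.4878% + 0.7926 × 7.0309% = 7.06%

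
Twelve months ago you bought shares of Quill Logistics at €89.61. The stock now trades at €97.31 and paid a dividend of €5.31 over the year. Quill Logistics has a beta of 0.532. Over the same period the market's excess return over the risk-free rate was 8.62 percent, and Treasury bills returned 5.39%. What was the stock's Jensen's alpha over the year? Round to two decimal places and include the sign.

Realised HPR = (P1 + D1 − P0) / P0 = (97.31 + 5.31 − 89.61) / 89.61 = 13.01 / 89.61 = 14.5185%
CAPM required = R_f + β·MRP = 5.39% + 0.532 × 8.62% = 9.97584%
α = realised − required = 14.5185% − 9.97584% = +4.54%

+4.54%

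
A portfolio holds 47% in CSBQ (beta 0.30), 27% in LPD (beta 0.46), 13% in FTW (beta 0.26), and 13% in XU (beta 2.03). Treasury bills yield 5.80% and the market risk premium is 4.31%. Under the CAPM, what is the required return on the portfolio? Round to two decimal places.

β_P = Σ w_i β_i = 0.47×0.30 + 0.27×0.46 + 0.13×0.26 + 0.13×2.03 = 0.5629
E(R_P) = R_f + β_P × MRP = 5.80% + 0.5629 × 4.31% = 8.23%

8.23%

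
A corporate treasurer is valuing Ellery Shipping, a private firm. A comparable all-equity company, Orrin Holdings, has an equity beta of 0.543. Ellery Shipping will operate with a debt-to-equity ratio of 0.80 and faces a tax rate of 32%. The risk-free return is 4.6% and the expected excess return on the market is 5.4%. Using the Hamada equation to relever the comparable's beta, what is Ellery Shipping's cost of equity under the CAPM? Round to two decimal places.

β_L = β_U × [1 + (1 − t)(D/E)] = 0.543 × [1 + (1 − 0.32) × 0.80]
    = 0.543 × [1 + 0.68 × 0.80] = 0.543 × 1.5440 = 0.8384
E(R) = R_f + β_L × MRP = 4.6% + 0.8384 × 5.4% = 9.13%

9.13%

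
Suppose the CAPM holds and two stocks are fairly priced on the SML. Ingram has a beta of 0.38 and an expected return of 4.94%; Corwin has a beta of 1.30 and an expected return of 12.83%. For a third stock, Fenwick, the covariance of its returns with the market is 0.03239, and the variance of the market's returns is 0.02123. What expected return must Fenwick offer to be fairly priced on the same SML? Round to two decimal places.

MRP = (12.83% − 4.94%) / (1.30 − 0.38) = 8.5761%
R_f = 4.94% − 0.38 × 8.5761% = 1.6811%
β_Fenwick = Cov / Var(R_m) = 0.03239 / 0.02123 = 1.5257
E(R_Fenwick) = R_f + β × MRP = 1.6811% + 1.5257 × 8.5761% = 14.77%

14.77%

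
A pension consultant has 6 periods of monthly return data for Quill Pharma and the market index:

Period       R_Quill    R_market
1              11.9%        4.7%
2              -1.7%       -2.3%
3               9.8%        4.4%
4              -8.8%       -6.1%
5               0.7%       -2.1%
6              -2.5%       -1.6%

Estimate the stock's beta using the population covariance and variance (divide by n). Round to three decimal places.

1.833

Mean R_i = (11.9 − 1.7 + 9.8 − 8.8 + 0.7 − 2.5) / 6 = 1.5667%
Mean R_m = (4.7 − 2.3 + 4.4 − 6.1 − 2.1 − 1.6) / 6 = -0.5000%
Σ(R_i − R̄_i)(R_m − R̄_m) = 163.8700  ⇒  Cov = 163.8700 / 6 = 27.3117
Σ(R_m − R̄_m)² = 89.4200  ⇒  Var(R_m) = 89.4200 / 6 = 14.9033
β = Cov / Var(R_m) = 27.3117 / 14.9033 = 1.8326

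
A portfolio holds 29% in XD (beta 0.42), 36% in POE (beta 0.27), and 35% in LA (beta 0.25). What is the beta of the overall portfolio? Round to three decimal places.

0.307

β_P = Σ w_i β_i = 0.29×0.42 + 0.36×0.27 + 0.35×0.25 = 0.3065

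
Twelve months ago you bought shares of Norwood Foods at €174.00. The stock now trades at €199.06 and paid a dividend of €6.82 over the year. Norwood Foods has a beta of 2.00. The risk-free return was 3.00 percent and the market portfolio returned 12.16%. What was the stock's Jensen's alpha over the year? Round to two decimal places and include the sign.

Realised HPR = (P1 + D1 − P0) / P0 = (199.06 + 6.82 − 174.00) / 174.00 = 31.88 / 174.00 = 18.3218%
MRP = 12.16% − 3.00% = 9.16%
CAPM required = R_f + β·MRP = 3.00% + 2.00 × 9.16% = 21.3200%
α = realised − required = 18.3218% − 21.3200% = -3.00%

-3.00%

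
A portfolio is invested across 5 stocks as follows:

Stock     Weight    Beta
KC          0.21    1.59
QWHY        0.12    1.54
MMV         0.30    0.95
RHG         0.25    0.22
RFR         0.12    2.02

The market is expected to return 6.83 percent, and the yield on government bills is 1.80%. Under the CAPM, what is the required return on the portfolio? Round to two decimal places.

7.34%

β_P = Σ w_i β_i = 0.21×1.59 + 0.12×1.54 + 0.30×0.95 + 0.25×0.22 + 0.12×2.02 = 1.1011
MRP = 6.83% − 1.80% = 5.03%
E(R_P) = R_f + β_P × MRP = 1.80% + 1.1011 × 5.03% = 7.34%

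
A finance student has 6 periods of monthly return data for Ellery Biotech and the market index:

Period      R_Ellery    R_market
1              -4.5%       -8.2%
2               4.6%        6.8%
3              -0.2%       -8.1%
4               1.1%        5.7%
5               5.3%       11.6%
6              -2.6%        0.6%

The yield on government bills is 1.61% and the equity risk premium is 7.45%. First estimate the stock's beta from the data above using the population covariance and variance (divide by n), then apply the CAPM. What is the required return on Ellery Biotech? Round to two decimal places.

Mean R_i = (-4.5 + 4.6 − 0.2 + 1.1 + 5.3 − 2.6) / 6 = 0.6167%
Mean R_m = (-8.2 + 6.8 − 8.1 + 5.7 + 11.6 + 0.6) / 6 = 1.4000%
Σ(R_i − R̄_i)(R_m − R̄_m) = 130.8100  ⇒  Cov = 130.8100 / 6 = 21.8017
Σ(R_m − R̄_m)² = 334.7400  ⇒  Var(R_m) = 334.7400 / 6 = 55.7900
β = Cov / Var(R_m) = 21.8017 / 55.7900 = 0.3908
E(R) = R_f + β × MRP = 1.61% + 0.3908 × 7.45% = 4.52%

4.52%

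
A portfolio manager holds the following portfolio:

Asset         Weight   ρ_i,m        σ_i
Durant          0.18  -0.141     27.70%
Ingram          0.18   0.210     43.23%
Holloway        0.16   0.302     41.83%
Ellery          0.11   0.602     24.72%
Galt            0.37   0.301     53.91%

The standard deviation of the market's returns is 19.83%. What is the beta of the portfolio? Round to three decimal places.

0.534

β_Durant = -0.141 × 27.70% / 19.83% = -0.1970
β_Ingram = 0.210 × 43.23% / 19.83% = 0.4578
β_Holloway = 0.302 × 41.83% / 19.83% = 0.6370
β_Ellery = 0.602 × 24.72% / 19.83% = 0.7505
β_Galt = 0.301 × 53.91% / 19.83% = 0.8183
β_P = Σ w_i β_i = 0.18×-0.1970 + 0.18×0.4578 + 0.16×0.6370 + 0.11×0.7505 + 0.37×0.8183 = 0.5342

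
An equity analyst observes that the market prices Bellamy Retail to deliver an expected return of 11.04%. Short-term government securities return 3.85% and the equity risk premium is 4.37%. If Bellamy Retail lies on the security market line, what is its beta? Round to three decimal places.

β = (E(R) − R_f) / MRP = (11.04% − 3.85%) / 4.37% = 7.19% / 4.37% = 1.645

1.645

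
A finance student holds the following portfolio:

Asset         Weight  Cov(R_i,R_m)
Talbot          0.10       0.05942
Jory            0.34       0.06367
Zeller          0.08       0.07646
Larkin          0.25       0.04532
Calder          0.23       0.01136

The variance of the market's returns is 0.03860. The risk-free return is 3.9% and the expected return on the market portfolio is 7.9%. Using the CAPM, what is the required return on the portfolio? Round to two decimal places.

β_Talbot = 0.05942 / 0.03860 = 1.5394
β_Jory = 0.06367 / 0.03860 = 1.6495
β_Zeller = 0.07646 / 0.03860 = 1.9808
β_Larkin = 0.04532 / 0.03860 = 1.1741
β_Calder = 0.01136 / 0.03860 = 0.2943
β_P = Σ w_i β_i = 0.10×1.5394 + 0.34×1.6495 + 0.08×1.9808 + 0.25×1.1741 + 0.23×0.2943 = 1.2344
MRP = 7.9% − 3.9% = 4.00%
E(R_P) = R_f + β_P × MRP = 3.9% + 1.2344 × 4.0% = 8.84%

8.84%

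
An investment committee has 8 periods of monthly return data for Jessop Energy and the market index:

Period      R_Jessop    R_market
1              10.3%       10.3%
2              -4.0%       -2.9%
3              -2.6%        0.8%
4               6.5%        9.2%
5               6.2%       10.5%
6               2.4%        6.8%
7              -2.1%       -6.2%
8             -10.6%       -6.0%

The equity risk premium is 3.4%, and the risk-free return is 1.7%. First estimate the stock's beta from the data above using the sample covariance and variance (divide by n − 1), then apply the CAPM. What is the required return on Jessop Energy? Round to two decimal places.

4.63%

Mean R_i = (10.3 − 4.0 − 2.6 + 6.5 + 6.2 + 2.4 − 2.1 − 10.6) / 8 = 0.7625%
Mean R_m = (10.3 − 2.9 + 0.8 + 9.2 + 10.5 + 6.8 − 6.2 − 6.0) / 8 = 2.8125%
Σ(R_i − R̄_i)(R_m − R̄_m) = 316.2938  ⇒  Cov = 316.2938 / 7 = 45.1848
Σ(R_m − R̄_m)² = 367.4288  ⇒  Var(R_m) = 367.4288 / 7 = 52.4898
β = Cov / Var(R_m) = 45.1848 / 52.4898 = 0.8608
E(R) = R_f + β × MRP = 1.7% + 0.8608 × 3.4% = 4.63%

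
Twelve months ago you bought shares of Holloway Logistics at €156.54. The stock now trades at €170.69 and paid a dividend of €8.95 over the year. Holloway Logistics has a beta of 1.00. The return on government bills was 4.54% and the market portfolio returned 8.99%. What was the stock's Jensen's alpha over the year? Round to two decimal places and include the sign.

Realised HPR = (P1 + D1 − P0) / P0 = (170.69 + 8.95 − 156.54) / 156.54 = 23.10 / 156.54 = 14.7566%
MRP = 8.99% − 4.54% = 4.45%
CAPM required = R_f + β·MRP = 4.54% + 1.00 × 4.45% = 8.9900%
α = realised − required = 14.7566% − 8.9900% = +5.77%

+5.77%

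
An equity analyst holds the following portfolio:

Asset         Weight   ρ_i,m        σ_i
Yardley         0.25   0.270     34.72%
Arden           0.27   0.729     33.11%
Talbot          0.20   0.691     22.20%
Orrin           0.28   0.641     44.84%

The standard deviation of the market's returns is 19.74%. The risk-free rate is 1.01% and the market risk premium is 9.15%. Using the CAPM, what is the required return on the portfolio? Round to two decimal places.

β_Yardley = 0.270 × 34.72% / 19.74% = 0.4749
β_Arden = 0.729 × 33.11% / 19.74% = 1.2228
β_Talbot = 0.691 × 22.20% / 19.74% = 0.7771
β_Orrin = 0.641 × 44.84% / 19.74% = 1.4561
β_P = Σ w_i β_i = 0.25×0.4749 + 0.27×1.2228 + 0.20×0.7771 + 0.28×1.4561 = 1.0120
E(R_P) = R_f + β_P × MRP = 1.01% + 1.0120 × 9.15% = 10.27%

10.27%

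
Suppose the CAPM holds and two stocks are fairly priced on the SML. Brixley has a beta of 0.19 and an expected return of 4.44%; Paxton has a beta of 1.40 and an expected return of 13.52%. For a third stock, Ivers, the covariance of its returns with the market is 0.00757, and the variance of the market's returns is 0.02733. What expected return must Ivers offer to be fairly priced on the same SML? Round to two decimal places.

MRP = (13.52% − 4.44%) / (1.40 − 0.19) = 7.5041%
R_f = 4.44% − 0.19 × 7.5041% = 3.0142%
β_Ivers = Cov / Var(R_m) = 0.00757 / 0.02733 = 0.2770
E(R_Ivers) = R_f + β × MRP = 3.0142% + 0.2770 × 7.5041% = 5.09%

5.09%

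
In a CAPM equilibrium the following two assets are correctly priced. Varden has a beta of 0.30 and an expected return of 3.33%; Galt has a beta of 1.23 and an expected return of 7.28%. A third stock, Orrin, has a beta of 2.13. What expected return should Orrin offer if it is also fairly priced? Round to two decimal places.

11.10%

MRP (SML slope) = (7.28% − 3.33%) / (1.23 − 0.30) = 3.95% / 0.93 = 4.2473%
R_f (intercept) = 3.33% − 0.30 × 4.2473% = 2.0558%
E(R_Orrin) = R_f + β × MRP = 2.0558% + 2.13 × 4.2473% = 11.10%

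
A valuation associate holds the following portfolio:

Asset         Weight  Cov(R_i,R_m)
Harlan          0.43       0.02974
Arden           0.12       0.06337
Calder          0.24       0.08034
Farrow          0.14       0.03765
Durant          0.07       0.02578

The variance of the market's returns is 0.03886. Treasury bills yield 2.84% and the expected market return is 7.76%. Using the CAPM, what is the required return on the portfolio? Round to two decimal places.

8.76%

β_Harlan = 0.02974 / 0.03886 = 0.7653
β_Arden = 0.06337 / 0.03886 = 1.6307
β_Calder = 0.08034 / 0.03886 = 2.0674
β_Farrow = 0.03765 / 0.03886 = 0.9689
β_Durant = 0.02578 / 0.03886 = 0.6634
β_P = Σ w_i β_i = 0.43×0.7653 + 0.12×1.6307 + 0.24×2.0674 + 0.14×0.9689 + 0.07×0.6634 = 1.2030
MRP = 7.76% − 2.84% = 4.92%
E(R_P) = R_f + β_P × MRP = 2.84% + 1.2030 × 4.92% = 8.76%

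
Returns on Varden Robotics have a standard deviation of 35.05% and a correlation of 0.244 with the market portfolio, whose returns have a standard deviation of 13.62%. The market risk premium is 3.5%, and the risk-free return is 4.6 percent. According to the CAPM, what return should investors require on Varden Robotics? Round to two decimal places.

β = ρ × σ_i / σ_m = 0.244 × 35.05% / 13.62% = 0.6279
E(R) = 4.6% + 0.6279 × 3.5% = 6.80%

6.80%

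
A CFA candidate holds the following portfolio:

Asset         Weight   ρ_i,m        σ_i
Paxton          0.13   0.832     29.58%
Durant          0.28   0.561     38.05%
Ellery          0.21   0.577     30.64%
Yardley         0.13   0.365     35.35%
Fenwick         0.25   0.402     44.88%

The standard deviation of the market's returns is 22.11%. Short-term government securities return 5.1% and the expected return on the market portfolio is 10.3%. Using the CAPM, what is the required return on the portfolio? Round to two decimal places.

β_Paxton = 0.832 × 29.58% / 22.11% = 1.1131
β_Durant = 0.561 × 38.05% / 22.11% = 0.9654
β_Ellery = 0.577 × 30.64% / 22.11% = 0.7996
β_Yardley = 0.365 × 35.35% / 22.11% = 0.5836
β_Fenwick = 0.402 × 44.88% / 22.11% = 0.8160
β_P = Σ w_i β_i = 0.13×1.1131 + 0.28×0.9654 + 0.21×0.7996 + 0.13×0.5836 + 0.25×0.8160 = 0.8628
MRP = 10.3% − 5.1% = 5.20%
E(R_P) = R_f + β_P × MRP = 5.1% + 0.8628 × 5.2% = 9.59%

9.59%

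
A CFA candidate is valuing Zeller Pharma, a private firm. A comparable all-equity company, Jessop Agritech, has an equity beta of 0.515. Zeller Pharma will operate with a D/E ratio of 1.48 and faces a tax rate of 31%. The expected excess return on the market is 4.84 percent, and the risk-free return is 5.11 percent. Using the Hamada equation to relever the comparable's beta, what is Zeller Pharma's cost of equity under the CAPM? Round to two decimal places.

β_L = β_U × [1 + (1 − t)(D/E)] = 0.515 × [1 + (1 − 0.31) × 1.48]
    = 0.515 × [1 + 0.69 × 1.48] = 0.515 × 2.0212 = 1.0409
E(R) = R_f + β_L × MRP = 5.11% + 1.0409 × 4.84% = 10.15%

10.15%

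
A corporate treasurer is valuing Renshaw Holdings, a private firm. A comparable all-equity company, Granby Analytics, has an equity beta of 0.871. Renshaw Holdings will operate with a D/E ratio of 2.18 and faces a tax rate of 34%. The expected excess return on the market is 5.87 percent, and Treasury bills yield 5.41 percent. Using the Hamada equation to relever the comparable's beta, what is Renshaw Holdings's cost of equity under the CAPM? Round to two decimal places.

β_L = β_U × [1 + (1 − t)(D/E)] = 0.871 × [1 + (1 − 0.34) × 2.18]
    = 0.871 × [1 + 0.66 × 2.18] = 0.871 × 2.4388 = 2.1242
E(R) = R_f + β_L × MRP = 5.41% + 2.1242 × 5.87% = 17.88%

17.88%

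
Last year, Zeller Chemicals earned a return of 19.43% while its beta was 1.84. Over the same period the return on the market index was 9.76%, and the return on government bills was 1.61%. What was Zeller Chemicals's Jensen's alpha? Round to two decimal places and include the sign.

Market excess return = 9.76% − 1.61% = 8.15%
CAPM benchmark = R_f + β(R_m − R_f) = 1.61% + 1.84 × 8.15% = 16.6060%
α = actual − benchmark = 19.43% − 16.6060% = +2.82%

+2.82%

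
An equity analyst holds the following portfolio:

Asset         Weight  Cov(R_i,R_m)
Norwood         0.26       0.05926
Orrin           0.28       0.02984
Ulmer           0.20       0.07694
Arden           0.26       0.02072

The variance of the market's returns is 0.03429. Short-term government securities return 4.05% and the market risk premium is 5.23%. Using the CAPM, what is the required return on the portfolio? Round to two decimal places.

10.84%

β_Norwood = 0.05926 / 0.03429 = 1.7282
β_Orrin = 0.02984 / 0.03429 = 0.8702
β_Ulmer = 0.07694 / 0.03429 = 2.2438
β_Arden = 0.02072 / 0.03429 = 0.6043
β_P = Σ w_i β_i = 0.26×1.7282 + 0.28×0.8702 + 0.20×2.2438 + 0.26×0.6043 = 1.2989
E(R_P) = R_f + β_P × MRP = 4.05% + 1.2989 × 5.23% = 10.84%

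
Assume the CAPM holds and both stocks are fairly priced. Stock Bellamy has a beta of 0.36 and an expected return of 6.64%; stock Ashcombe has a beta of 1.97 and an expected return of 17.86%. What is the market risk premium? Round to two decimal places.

6.97%

Both satisfy E(R) = R_f + β·MRP, so the slope of the SML is
MRP = (17.86% − 6.64%) / (1.97 − 0.36) = 11.22% / 1.61 = 6.9689%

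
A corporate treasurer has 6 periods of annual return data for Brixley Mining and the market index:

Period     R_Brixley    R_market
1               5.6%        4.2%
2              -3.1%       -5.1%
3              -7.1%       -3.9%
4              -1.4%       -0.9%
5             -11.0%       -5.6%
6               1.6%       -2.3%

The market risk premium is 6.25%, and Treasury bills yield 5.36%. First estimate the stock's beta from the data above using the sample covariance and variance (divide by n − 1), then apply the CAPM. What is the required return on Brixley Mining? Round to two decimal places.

Mean R_i = (5.6 − 3.1 − 7.1 − 1.4 − 11.0 + 1.6) / 6 = -2.5667%
Mean R_m = (4.2 − 5.1 − 3.9 − 0.9 − 5.6 − 2.3) / 6 = -2.2667%
Σ(R_i − R̄_i)(R_m − R̄_m) = 91.2933  ⇒  Cov = 91.2933 / 5 = 18.2587
Σ(R_m − R̄_m)² = 65.4933  ⇒  Var(R_m) = 65.4933 / 5 = 13.0987
β = Cov / Var(R_m) = 18.2587 / 13.0987 = 1.3939
E(R) = R_f + β × MRP = 5.36% + 1.3939 × 6.25% = 14.07%

14.07%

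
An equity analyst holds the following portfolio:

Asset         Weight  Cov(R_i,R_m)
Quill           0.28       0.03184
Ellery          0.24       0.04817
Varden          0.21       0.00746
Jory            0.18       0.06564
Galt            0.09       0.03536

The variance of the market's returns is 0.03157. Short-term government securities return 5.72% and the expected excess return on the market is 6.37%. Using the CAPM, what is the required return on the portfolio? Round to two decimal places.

β_Quill = 0.03184 / 0.03157 = 1.0086
β_Ellery = 0.04817 / 0.03157 = 1.5258
β_Varden = 0.00746 / 0.03157 = 0.2363
β_Jory = 0.06564 / 0.03157 = 2.0792
β_Galt = 0.03536 / 0.03157 = 1.1201
β_P = Σ w_i β_i = 0.28×1.0086 + 0.24×1.5258 + 0.21×0.2363 + 0.18×2.0792 + 0.09×1.1201 = 1.1733
E(R_P) = R_f + β_P × MRP = 5.72% + 1.1733 × 6.37% = 13.19%

13.19%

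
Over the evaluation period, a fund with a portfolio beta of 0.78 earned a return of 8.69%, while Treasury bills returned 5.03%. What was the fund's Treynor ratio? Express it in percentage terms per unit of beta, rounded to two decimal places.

4.69%

Treynor = (R_P − R_f) / β_P = (8.69% − 5.03%) / 0.7800 = 3.66% / 0.7800 = 4.69%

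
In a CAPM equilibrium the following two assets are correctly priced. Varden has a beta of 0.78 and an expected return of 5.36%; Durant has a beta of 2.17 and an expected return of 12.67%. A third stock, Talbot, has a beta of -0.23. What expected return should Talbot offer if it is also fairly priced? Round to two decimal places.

MRP (SML slope) = (12.67% − 5.36%) / (2.17 − 0.78) = 7.31% / 1.39 = 5.2590%
R_f (intercept) = 5.36% − 0.78 × 5.2590% = 1.2580%
E(R_Talbot) = R_f + β × MRP = 1.2580% + -0.23 × 5.2590% = 0.05%

0.05%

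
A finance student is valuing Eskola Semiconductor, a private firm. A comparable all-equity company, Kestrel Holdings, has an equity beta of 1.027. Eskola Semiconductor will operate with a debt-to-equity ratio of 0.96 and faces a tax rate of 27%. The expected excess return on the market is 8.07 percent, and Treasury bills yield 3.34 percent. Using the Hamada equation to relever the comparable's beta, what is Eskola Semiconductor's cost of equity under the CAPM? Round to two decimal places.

β_L = β_U × [1 + (1 − t)(D/E)] = 1.027 × [1 + (1 − 0.27) × 0.96]
    = 1.027 × [1 + 0.73 × 0.96] = 1.027 × 1.7008 = 1.7467
E(R) = R_f + β_L × MRP = 3.34% + 1.7467 × 8.07% = 17.44%

17.44%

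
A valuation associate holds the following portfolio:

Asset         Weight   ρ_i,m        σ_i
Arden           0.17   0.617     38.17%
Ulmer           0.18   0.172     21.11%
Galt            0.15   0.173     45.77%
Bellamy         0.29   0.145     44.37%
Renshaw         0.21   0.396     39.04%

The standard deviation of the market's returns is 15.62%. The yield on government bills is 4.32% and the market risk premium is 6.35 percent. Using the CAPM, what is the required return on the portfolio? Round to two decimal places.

8.77%

β_Arden = 0.617 × 38.17% / 15.62% = 1.5077
β_Ulmer = 0.172 × 21.11% / 15.62% = 0.2325
β_Galt = 0.173 × 45.77% / 15.62% = 0.5069
β_Bellamy = 0.145 × 44.37% / 15.62% = 0.4119
β_Renshaw = 0.396 × 39.04% / 15.62% = 0.9897
β_P = Σ w_i β_i = 0.17×1.5077 + 0.18×0.2325 + 0.15×0.5069 + 0.29×0.4119 + 0.21×0.9897 = 0.7015
E(R_P) = R_f + β_P × MRP = 4.32% + 0.7015 × 6.35% = 8.77%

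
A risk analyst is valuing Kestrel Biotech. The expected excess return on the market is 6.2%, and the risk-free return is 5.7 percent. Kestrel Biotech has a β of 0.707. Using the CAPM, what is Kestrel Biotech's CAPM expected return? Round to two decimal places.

E(R) = R_f + β × MRP = 5.7% + 0.707 × 6.2% = 10.08%

10.08%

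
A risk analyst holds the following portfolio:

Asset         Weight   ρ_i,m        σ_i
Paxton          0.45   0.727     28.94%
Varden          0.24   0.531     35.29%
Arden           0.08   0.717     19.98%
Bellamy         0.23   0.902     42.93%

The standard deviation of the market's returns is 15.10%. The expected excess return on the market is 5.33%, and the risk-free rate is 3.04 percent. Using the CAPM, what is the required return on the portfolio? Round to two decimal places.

β_Paxton = 0.727 × 28.94% / 15.10% = 1.3933
β_Varden = 0.531 × 35.29% / 15.10% = 1.2410
β_Arden = 0.717 × 19.98% / 15.10% = 0.9487
β_Bellamy = 0.902 × 42.93% / 15.10% = 2.5644
β_P = Σ w_i β_i = 0.45×1.3933 + 0.24×1.2410 + 0.08×0.9487 + 0.23×2.5644 = 1.5905
E(R_P) = R_f + β_P × MRP = 3.04% + 1.5905 × 5.33% = 11.52%

11.52%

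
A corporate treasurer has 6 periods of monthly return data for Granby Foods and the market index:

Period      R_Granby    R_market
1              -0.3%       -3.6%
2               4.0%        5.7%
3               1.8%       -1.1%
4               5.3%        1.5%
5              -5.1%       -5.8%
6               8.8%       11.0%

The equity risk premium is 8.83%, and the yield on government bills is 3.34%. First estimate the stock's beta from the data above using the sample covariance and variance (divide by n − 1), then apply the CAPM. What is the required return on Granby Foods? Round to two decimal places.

9.61%

Mean R_i = (-0.3 + 4.0 + 1.8 + 5.3 − 5.1 + 8.8) / 6 = 2.4167%
Mean R_m = (-3.6 + 5.7 − 1.1 + 1.5 − 5.8 + 11.0) / 6 = 1.2833%
Σ(R_i − R̄_i)(R_m − R̄_m) = 137.6217  ⇒  Cov = 137.6217 / 5 = 27.5243
Σ(R_m − R̄_m)² = 193.6683  ⇒  Var(R_m) = 193.6683 / 5 = 38.7337
β = Cov / Var(R_m) = 27.5243 / 38.7337 = 0.7106
E(R) = R_f + β × MRP = 3.34% + 0.7106 × 8.83% = 9.61%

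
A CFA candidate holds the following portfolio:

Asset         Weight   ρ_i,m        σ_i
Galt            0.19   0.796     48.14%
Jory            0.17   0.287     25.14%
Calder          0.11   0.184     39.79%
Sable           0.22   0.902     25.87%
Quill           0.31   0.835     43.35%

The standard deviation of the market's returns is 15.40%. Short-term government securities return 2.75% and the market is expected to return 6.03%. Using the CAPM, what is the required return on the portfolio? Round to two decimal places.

β_Galt = 0.796 × 48.14% / 15.40% = 2.4883
β_Jory = 0.287 × 25.14% / 15.40% = 0.4685
β_Calder = 0.184 × 39.79% / 15.40% = 0.4754
β_Sable = 0.902 × 25.87% / 15.40% = 1.5152
β_Quill = 0.835 × 43.35% / 15.40% = 2.3505
β_P = Σ w_i β_i = 0.19×2.4883 + 0.17×0.4685 + 0.11×0.4754 + 0.22×1.5152 + 0.31×2.3505 = 1.6667
MRP = 6.03% − 2.75% = 3.28%
E(R_P) = R_f + β_P × MRP = 2.75% + 1.6667 × 3.28% = 8.22%

8.22%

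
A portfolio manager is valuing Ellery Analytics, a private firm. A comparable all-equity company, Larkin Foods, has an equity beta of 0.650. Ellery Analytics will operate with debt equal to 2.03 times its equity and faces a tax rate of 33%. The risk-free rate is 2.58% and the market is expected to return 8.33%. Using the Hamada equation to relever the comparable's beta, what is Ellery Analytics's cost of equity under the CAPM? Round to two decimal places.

β_L = β_U × [1 + (1 − t)(D/E)] = 0.650 × [1 + (1 − 0.33) × 2.03]
    = 0.650 × [1 + 0.67 × 2.03] = 0.650 × 2.3601 = 1.5341
MRP = 8.33% − 2.58% = 5.75%
E(R) = R_f + β_L × MRP = 2.58% + 1.5341 × 5.75% = 11.40%

11.40%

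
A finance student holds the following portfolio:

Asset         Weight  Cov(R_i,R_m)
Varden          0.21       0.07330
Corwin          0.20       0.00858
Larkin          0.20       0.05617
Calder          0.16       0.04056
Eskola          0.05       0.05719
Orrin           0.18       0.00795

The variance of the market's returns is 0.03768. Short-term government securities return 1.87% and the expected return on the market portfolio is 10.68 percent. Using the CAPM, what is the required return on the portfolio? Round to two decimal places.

11.02%

β_Varden = 0.07330 / 0.03768 = 1.9453
β_Corwin = 0.00858 / 0.03768 = 0.2277
β_Larkin = 0.05617 / 0.03768 = 1.4907
β_Calder = 0.04056 / 0.03768 = 1.0764
β_Eskola = 0.05719 / 0.03768 = 1.5178
β_Orrin = 0.00795 / 0.03768 = 0.2110
β_P = Σ w_i β_i = 0.21×1.9453 + 0.20×0.2277 + 0.20×1.4907 + 0.16×1.0764 + 0.05×1.5178 + 0.18×0.2110 = 1.0383
MRP = 10.68% − 1.87% = 8.81%
E(R_P) = R_f + β_P × MRP = 1.87% + 1.0383 × 8.81% = 11.02%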